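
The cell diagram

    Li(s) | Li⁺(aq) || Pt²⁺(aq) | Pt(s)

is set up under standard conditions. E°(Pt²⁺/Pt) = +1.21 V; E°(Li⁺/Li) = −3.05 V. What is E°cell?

+4.26 V

By convention the left-hand electrode in cell notation is the anode (oxidation) and the right-hand electrode is the cathode (reduction).
E°cell = E°(right) − E°(left) = +1.21 − (−3.05) = +4.26 V.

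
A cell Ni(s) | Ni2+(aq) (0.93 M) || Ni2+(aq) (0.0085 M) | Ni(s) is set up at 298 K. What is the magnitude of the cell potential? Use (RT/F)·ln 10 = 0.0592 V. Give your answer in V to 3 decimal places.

For a concentration cell E°cell = 0, since both electrodes use the same couple.
The compartment with the higher Ni2+(aq) concentration (0.93 M) acts as the cathode; ions are reduced there and produced at the dilute (0.0085 M) anode.
With n = 2, Ecell = −(0.0592/2)·log([dilute]/[conc]) = −(0.0592/2)·log(0.0085/0.93) = +0.060 V.

0.060 V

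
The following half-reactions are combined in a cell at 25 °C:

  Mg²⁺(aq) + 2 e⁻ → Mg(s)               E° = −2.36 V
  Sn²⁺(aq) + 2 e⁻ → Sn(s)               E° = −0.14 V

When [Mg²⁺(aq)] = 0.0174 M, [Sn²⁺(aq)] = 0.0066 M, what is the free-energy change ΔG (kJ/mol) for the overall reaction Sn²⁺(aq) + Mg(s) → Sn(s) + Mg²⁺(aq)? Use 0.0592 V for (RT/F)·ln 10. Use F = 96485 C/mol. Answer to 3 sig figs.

E°cell = −0.14 − (−2.36) = +2.22 V; the balanced reaction transfers n = 2 electrons.
Q = [Mg²⁺(aq)] / [Sn²⁺(aq)] = 2.64, so log Q = 0.421 and E = +2.22 − (0.0592/2)(0.421) = +2.2075 V.
Finally ΔG = −nFE = −(2)(96485 C/mol)(+2.2075 V) = −426 kJ/mol.

−426 kJ/mol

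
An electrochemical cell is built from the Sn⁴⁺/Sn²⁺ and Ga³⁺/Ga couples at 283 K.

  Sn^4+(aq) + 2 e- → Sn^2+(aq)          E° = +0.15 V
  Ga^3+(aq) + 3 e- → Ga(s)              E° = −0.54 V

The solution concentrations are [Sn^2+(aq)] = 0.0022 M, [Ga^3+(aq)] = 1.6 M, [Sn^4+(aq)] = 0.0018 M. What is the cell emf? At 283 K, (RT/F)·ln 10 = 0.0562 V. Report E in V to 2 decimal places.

+0.68 V

The Sn⁴⁺/Sn²⁺ couple has the more positive E°, so it is the cathode; Ga³⁺/Ga is the anode.
The standard potential is +0.15 − (−0.54) = +0.69 V and the balanced reaction transfers n = 6 electrons.
The balanced reaction is 3 Sn^4+(aq) + 2 Ga(s) → 3 Sn^2+(aq) + 2 Ga^3+(aq), so Q = ([Sn^2+(aq)]^3·[Ga^3+(aq)]^2) / [Sn^4+(aq)]^3 = 4.67 and log Q = 0.670.
By the Nernst equation, E = +0.69 − (0.0562/6)·(0.670) = +0.68 V.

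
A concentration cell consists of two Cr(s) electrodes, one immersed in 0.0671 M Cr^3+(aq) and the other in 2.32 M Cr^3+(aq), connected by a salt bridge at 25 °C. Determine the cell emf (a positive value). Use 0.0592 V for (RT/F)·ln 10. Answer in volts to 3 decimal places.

0.030 V

For a concentration cell E°cell = 0, since both electrodes use the same couple.
The compartment with the higher Cr^3+(aq) concentration (2.32 M) acts as the cathode; ions are reduced there and produced at the dilute (0.0671 M) anode.
With n = 3, Ecell = −(0.0592/3)·log([dilute]/[conc]) = −(0.0592/3)·log(0.0671/2.32) = +0.030 V.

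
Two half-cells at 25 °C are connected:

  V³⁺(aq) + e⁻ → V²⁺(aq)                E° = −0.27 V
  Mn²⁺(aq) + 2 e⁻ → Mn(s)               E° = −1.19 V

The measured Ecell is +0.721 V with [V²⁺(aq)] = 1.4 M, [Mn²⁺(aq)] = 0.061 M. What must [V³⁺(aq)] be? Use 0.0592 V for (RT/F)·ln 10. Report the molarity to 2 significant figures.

V³⁺/V²⁺ is the cathode (higher E°); E°cell = −0.27 − (−1.19) = +0.92 V with n = 2.
From the Nernst equation, log Q = n(E° − E)/0.0592 = 2·(+0.92 − (+0.721))/0.0592 = 6.723.
For 2 V³⁺(aq) + Mn(s) → 2 V²⁺(aq) + Mn²⁺(aq), the reaction quotient is Q = ([V²⁺(aq)]^2·[Mn²⁺(aq)]) / [V³⁺(aq)]^2.
Solving for the unknown gives log [V³⁺(aq)] = −3.823, so [V³⁺(aq)] ≈ 0.00015 M.

0.00015 M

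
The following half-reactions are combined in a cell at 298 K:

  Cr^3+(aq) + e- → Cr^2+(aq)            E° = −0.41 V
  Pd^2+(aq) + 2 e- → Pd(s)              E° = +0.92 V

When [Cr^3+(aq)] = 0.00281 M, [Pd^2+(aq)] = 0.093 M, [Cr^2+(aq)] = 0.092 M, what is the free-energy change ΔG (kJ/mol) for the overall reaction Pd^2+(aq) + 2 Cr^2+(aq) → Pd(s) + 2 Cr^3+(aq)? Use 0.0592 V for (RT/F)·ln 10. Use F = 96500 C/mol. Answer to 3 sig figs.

With Pd²⁺/Pd reduced at the cathode, E°cell = +0.92 − (−0.41) = +1.33 V and n = 2.
The reaction quotient is [Cr^3+(aq)]^2 / ([Pd^2+(aq)]·[Cr^2+(aq)]^2) = 0.01; by Nernst, E = +1.33 − (0.0592/2)(−1.999) = +1.3892 V.
Then ΔG = −nFE = −2 × 96500 × +1.3892 J/mol = −268 kJ/mol.

−268 kJ/mol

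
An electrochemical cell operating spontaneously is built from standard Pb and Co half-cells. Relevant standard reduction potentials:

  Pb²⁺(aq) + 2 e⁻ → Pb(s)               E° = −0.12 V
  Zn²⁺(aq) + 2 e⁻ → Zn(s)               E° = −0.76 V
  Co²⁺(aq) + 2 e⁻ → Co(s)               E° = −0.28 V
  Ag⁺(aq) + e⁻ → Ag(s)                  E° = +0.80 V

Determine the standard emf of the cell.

+0.16 V

The Pb²⁺/Pb couple has the higher E°, so Pb ion is reduced (cathode) and Co is oxidized (anode).
E°cell = E°(cathode) − E°(anode) = −0.12 − (−0.28) = +0.16 V.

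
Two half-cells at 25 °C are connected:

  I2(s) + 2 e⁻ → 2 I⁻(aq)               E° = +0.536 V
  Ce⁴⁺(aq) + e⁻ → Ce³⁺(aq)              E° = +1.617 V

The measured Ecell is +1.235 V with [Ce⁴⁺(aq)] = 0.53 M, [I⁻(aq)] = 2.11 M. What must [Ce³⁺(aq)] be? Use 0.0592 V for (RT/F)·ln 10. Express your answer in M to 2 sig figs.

0.0028 M

Ce⁴⁺/Ce³⁺ is the cathode (higher E°); E°cell = +1.617 − (+0.536) = +1.081 V with n = 2.
Rearranging E = E° − (0.0592/n)·log Q gives log Q = 2(+1.081 − (+1.235))/0.0592 = −5.203.
For 2 Ce⁴⁺(aq) + 2 I⁻(aq) → 2 Ce³⁺(aq) + I2(s), the reaction quotient is Q = [Ce³⁺(aq)]^2 / ([Ce⁴⁺(aq)]^2·[I⁻(aq)]^2).
Solving for the unknown gives log [Ce³⁺(aq)] = −2.553, so [Ce³⁺(aq)] ≈ 0.0028 M.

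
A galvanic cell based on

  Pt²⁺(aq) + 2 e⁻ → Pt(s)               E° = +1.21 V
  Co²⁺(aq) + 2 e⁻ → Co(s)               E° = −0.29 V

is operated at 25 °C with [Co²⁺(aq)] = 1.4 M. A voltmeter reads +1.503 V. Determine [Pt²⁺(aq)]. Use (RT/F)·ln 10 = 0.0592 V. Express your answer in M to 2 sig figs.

The Pt²⁺/Pt couple has the larger reduction potential, so it is the cathode: E°cell = +1.21 − (−0.29) = +1.50 V and n = 2.
Rearranging E = E° − (0.0592/n)·log Q gives log Q = 2(+1.50 − (+1.503))/0.0592 = −0.101.
The balanced reaction is Pt²⁺(aq) + Co(s) → Pt(s) + Co²⁺(aq), so Q = [Co²⁺(aq)] / [Pt²⁺(aq)].
Solving for the unknown gives log [Pt²⁺(aq)] = 0.247, so [Pt²⁺(aq)] ≈ 1.8 M.

1.8 M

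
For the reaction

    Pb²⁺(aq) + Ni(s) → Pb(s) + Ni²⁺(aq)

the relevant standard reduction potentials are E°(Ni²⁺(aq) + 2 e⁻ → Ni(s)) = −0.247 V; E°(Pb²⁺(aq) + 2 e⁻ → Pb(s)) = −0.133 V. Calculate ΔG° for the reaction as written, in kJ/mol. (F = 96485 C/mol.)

In the reaction as written Pb²⁺(aq) is reduced, so the Pb²⁺/Pb couple is the cathode and Ni²⁺/Ni is the anode.
E°cell = −0.133 − (−0.247) = +0.114 V; balancing electrons gives n = 2.
ΔG° = −nFE°cell = −(2)(96485)(+0.114) J/mol = −22.0 kJ/mol.

−22.0 kJ/mol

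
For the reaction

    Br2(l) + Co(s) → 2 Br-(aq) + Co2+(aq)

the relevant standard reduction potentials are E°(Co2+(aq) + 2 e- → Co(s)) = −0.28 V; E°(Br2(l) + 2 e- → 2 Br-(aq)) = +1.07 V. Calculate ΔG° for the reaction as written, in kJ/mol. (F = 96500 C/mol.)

−261 kJ/mol

In the reaction as written Br2(l) is reduced, so the Br₂/Br⁻ couple is the cathode and Co²⁺/Co is the anode.
E°cell = +1.07 − (−0.28) = +1.35 V; balancing electrons gives n = 2.
ΔG° = −nFE°cell = −(2)(96500)(+1.35) J/mol = −261 kJ/mol.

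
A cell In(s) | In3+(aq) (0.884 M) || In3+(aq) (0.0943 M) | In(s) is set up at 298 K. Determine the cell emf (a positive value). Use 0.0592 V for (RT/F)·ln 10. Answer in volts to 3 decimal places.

0.019 V

For a concentration cell E°cell = 0, since both electrodes use the same couple.
The compartment with the higher In3+(aq) concentration (0.884 M) acts as the cathode; ions are reduced there and produced at the dilute (0.0943 M) anode.
With n = 3, Ecell = −(0.0592/3)·log([dilute]/[conc]) = −(0.0592/3)·log(0.0943/0.884) = +0.019 V.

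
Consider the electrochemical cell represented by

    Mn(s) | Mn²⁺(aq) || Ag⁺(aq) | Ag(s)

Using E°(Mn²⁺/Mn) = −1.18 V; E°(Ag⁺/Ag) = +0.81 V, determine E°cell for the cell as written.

+1.99 V

By convention the left-hand electrode in cell notation is the anode (oxidation) and the right-hand electrode is the cathode (reduction).
E°cell = E°(right) − E°(left) = +0.81 − (−1.18) = +1.99 V.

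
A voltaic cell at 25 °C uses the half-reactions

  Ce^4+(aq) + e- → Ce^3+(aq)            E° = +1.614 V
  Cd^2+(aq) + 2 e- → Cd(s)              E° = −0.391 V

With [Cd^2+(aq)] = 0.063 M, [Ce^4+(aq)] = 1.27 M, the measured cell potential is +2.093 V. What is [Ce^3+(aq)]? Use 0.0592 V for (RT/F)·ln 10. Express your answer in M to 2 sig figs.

The Ce⁴⁺/Ce³⁺ couple has the larger reduction potential, so it is the cathode: E°cell = +1.614 − (−0.391) = +2.005 V and n = 2.
From the Nernst equation, log Q = n(E° − E)/0.0592 = 2·(+2.005 − (+2.093))/0.0592 = −2.973.
For 2 Ce^4+(aq) + Cd(s) → 2 Ce^3+(aq) + Cd^2+(aq), the reaction quotient is Q = ([Ce^3+(aq)]^2·[Cd^2+(aq)]) / [Ce^4+(aq)]^2.
Solving for the unknown gives log [Ce^3+(aq)] = −0.782, so [Ce^3+(aq)] ≈ 0.17 M.

0.17 M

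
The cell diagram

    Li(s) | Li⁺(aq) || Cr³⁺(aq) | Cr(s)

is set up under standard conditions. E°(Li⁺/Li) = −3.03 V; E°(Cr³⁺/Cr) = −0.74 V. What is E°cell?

By convention the left-hand electrode in cell notation is the anode (oxidation) and the right-hand electrode is the cathode (reduction).
E°cell = E°(right) − E°(left) = −0.74 − (−3.03) = +2.29 V.

+2.29 V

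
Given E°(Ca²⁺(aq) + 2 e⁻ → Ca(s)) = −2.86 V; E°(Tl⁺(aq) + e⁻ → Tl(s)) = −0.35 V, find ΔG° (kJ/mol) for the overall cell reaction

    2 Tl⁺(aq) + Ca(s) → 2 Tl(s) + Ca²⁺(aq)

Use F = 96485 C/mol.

−484 kJ/mol

In the reaction as written Tl⁺(aq) is reduced, so the Tl⁺/Tl couple is the cathode and Ca²⁺/Ca is the anode.
E°cell = −0.35 − (−2.86) = +2.51 V; balancing electrons gives n = 2.
ΔG° = −nFE°cell = −(2)(96485)(+2.51) J/mol = −484 kJ/mol.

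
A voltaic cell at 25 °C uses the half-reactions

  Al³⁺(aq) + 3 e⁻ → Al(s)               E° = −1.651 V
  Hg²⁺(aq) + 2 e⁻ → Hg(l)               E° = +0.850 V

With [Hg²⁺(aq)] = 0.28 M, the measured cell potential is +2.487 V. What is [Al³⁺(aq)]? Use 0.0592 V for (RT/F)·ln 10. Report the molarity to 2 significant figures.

0.76 M

With Hg²⁺/Hg at the cathode and Al³⁺/Al at the anode, E°cell = +0.850 − (−1.651) = +2.501 V (n = 6).
Rearranging E = E° − (0.0592/n)·log Q gives log Q = 6(+2.501 − (+2.487))/0.0592 = 1.419.
For 3 Hg²⁺(aq) + 2 Al(s) → 3 Hg(l) + 2 Al³⁺(aq), the reaction quotient is Q = [Al³⁺(aq)]^2 / [Hg²⁺(aq)]^3.
Solving for the unknown gives log [Al³⁺(aq)] = −0.120, so [Al³⁺(aq)] ≈ 0.76 M.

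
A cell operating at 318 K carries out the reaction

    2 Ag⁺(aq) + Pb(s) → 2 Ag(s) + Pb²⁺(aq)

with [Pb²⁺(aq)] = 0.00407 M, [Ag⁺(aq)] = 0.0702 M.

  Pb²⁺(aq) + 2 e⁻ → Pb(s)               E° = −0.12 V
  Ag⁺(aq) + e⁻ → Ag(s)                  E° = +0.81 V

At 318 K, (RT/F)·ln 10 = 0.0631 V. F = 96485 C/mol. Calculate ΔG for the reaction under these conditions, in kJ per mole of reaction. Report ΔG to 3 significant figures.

With Ag⁺/Ag reduced at the cathode, E°cell = +0.81 − (−0.12) = +0.93 V and n = 2.
The reaction quotient is [Pb²⁺(aq)] / [Ag⁺(aq)]^2 = 0.826; by Nernst, E = +0.93 − (0.0631/2)(−0.083) = +0.9326 V.
ΔG = −nFE = −(2)(96485)(+0.9326) J/mol = −180 kJ/mol.

−180 kJ/mol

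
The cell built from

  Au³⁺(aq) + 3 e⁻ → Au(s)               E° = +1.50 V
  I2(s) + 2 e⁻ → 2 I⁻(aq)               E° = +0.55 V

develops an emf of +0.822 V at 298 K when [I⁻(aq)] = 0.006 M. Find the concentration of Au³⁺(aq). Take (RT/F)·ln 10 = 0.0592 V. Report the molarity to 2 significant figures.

1.5 M

With Au³⁺/Au at the cathode and I₂/I⁻ at the anode, E°cell = +1.50 − (+0.55) = +0.95 V (n = 6).
From the Nernst equation, log Q = n(E° − E)/0.0592 = 6·(+0.95 − (+0.822))/0.0592 = 12.973.
For 2 Au³⁺(aq) + 6 I⁻(aq) → 2 Au(s) + 3 I2(s), the reaction quotient is Q = 1 / ([Au³⁺(aq)]^2·[I⁻(aq)]^6).
Isolating [Au³⁺(aq)] in Q = 10^{12.973} yields log [Au³⁺(aq)] = 0.179, i.e. 1.5 M.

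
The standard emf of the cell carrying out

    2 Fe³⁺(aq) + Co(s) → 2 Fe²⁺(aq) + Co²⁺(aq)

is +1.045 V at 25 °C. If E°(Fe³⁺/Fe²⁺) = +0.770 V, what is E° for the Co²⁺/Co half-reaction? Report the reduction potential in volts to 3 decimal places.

−0.275 V

In the reaction as written the Fe³⁺/Fe²⁺ couple is reduced (cathode) and Co²⁺/Co is oxidized (anode), so E°cell = E°(Fe³⁺/Fe²⁺) − E°(Co²⁺/Co).
E°(Co²⁺/Co) = E°(cathode) − E°cell = +0.770 − (+1.045) = −0.275 V.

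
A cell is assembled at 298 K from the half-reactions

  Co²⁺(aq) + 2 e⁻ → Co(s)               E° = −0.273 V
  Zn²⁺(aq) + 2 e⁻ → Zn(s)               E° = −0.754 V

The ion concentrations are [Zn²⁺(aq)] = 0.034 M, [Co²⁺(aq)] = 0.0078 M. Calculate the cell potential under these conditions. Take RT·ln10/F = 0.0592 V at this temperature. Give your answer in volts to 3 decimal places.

+0.462 V

Since E°(Co²⁺/Co) > E°(Zn²⁺/Zn), Co²⁺/Co serves as the cathode.
E°cell = E°cat − E°an = −0.273 − (−0.754) = +0.481 V; n = 2.
Balancing gives Co²⁺(aq) + Zn(s) → Co(s) + Zn²⁺(aq); hence Q = [Zn²⁺(aq)] / [Co²⁺(aq)] = 4.36 (log Q = 0.639).
By the Nernst equation, E = +0.481 − (0.0592/2)·(0.639) = +0.462 V.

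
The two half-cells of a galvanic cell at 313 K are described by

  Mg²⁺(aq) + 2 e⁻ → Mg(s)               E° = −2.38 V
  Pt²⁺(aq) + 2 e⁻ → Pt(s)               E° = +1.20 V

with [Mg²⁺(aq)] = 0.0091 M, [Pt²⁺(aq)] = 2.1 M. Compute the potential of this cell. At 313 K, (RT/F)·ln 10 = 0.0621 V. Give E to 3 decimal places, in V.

Since E°(Pt²⁺/Pt) > E°(Mg²⁺/Mg), Pt²⁺/Pt serves as the cathode.
E°cell = E°cat − E°an = +1.20 − (−2.38) = +3.58 V; n = 2.
For the overall reaction Pt²⁺(aq) + Mg(s) → Pt(s) + Mg²⁺(aq), Q = [Mg²⁺(aq)] / [Pt²⁺(aq)] = 0.00433, giving log Q = −2.363.
E = E° − (0.0621/n)·log Q = +3.58 − (0.0621/2)(−2.363) = +3.653 V.

+3.653 V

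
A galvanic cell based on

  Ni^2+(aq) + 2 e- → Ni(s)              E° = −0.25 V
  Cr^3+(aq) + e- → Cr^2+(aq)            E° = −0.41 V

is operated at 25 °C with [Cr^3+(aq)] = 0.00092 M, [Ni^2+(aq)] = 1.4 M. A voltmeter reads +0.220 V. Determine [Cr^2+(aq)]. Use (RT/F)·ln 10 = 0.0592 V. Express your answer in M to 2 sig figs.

Ni²⁺/Ni is the cathode (higher E°); E°cell = −0.25 − (−0.41) = +0.16 V with n = 2.
Rearranging E = E° − (0.0592/n)·log Q gives log Q = 2(+0.16 − (+0.220))/0.0592 = −2.027.
Balancing electrons gives Ni^2+(aq) + 2 Cr^2+(aq) → Ni(s) + 2 Cr^3+(aq); thus Q = [Cr^3+(aq)]^2 / ([Ni^2+(aq)]·[Cr^2+(aq)]^2).
Solving for the unknown gives log [Cr^2+(aq)] = −2.096, so [Cr^2+(aq)] ≈ 0.0080 M.

0.0080 M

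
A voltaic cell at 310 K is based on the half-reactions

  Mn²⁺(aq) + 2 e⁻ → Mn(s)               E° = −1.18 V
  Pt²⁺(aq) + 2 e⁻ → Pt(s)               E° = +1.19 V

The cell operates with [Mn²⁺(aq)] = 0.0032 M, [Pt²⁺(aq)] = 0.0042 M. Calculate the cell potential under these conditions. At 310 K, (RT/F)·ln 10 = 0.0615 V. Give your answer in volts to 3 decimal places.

+2.374 V

Since E°(Pt²⁺/Pt) > E°(Mn²⁺/Mn), Pt²⁺/Pt serves as the cathode.
E°cell = E°cat − E°an = +1.19 − (−1.18) = +2.37 V; n = 2.
The balanced reaction is Pt²⁺(aq) + Mn(s) → Pt(s) + Mn²⁺(aq), so Q = [Mn²⁺(aq)] / [Pt²⁺(aq)] = 0.762 and log Q = −0.118.
Applying E = E° − (RT ln10/nF)·log Q gives +2.37 − (0.0615/2)(−0.118) = +2.374 V.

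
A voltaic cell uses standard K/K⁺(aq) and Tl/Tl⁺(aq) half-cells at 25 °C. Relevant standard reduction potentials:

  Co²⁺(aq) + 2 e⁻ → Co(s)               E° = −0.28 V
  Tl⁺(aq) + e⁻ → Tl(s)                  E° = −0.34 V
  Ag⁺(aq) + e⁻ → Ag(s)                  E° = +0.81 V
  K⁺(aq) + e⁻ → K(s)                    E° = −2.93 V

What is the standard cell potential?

+2.59 V

Of the two couples in this cell, the one with the more positive reduction potential is reduced at the cathode: here that is Tl⁺/Tl (−0.34 V); K⁺/K (−2.93 V) is the anode.
E°cell = E°(cathode) − E°(anode) = −0.34 − (−2.93) = +2.59 V.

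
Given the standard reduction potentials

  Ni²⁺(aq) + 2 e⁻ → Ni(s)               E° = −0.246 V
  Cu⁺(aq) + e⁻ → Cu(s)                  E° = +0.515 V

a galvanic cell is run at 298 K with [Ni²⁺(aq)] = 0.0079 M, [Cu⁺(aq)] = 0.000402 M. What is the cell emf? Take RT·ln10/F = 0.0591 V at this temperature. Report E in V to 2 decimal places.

The Cu⁺/Cu couple has the more positive E°, so it is the cathode; Ni²⁺/Ni is the anode.
E°cell = +0.515 − (−0.246) = +0.761 V, with n = 2 electrons transferred.
For the overall reaction 2 Cu⁺(aq) + Ni(s) → 2 Cu(s) + Ni²⁺(aq), Q = [Ni²⁺(aq)] / [Cu⁺(aq)]^2 = 4.89×10^4, giving log Q = 4.689.
By the Nernst equation, E = +0.761 − (0.0591/2)·(4.689) = +0.62 V.

+0.62 V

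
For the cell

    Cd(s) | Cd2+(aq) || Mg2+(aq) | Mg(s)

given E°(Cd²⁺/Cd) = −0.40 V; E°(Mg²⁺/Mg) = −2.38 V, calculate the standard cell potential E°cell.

By convention the left-hand electrode in cell notation is the anode (oxidation) and the right-hand electrode is the cathode (reduction).
E°cell = E°(right) − E°(left) = −2.38 − (−0.40) = −1.98 V.
The negative sign shows that, as written, the cell would require an external voltage to drive the reaction.

−1.98 V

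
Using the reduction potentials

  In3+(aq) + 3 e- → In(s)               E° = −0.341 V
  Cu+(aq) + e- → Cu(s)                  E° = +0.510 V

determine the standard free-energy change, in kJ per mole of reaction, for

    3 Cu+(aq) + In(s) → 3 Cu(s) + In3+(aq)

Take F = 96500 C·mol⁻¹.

In the reaction as written Cu+(aq) is reduced, so the Cu⁺/Cu couple is the cathode and In³⁺/In is the anode.
E°cell = +0.510 − (−0.341) = +0.851 V; balancing electrons gives n = 3.
ΔG° = −nFE°cell = −(3)(96500)(+0.851) J/mol = −246 kJ/mol.

−246 kJ/mol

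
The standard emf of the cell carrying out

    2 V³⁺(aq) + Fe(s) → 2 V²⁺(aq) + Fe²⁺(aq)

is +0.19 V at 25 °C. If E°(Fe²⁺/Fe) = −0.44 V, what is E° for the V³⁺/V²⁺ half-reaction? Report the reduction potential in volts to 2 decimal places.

In the reaction as written the V³⁺/V²⁺ couple is reduced (cathode) and Fe²⁺/Fe is oxidized (anode), so E°cell = E°(V³⁺/V²⁺) − E°(Fe²⁺/Fe).
E°(V³⁺/V²⁺) = E°cell + E°(anode) = +0.19 + (−0.44) = −0.25 V.

−0.25 V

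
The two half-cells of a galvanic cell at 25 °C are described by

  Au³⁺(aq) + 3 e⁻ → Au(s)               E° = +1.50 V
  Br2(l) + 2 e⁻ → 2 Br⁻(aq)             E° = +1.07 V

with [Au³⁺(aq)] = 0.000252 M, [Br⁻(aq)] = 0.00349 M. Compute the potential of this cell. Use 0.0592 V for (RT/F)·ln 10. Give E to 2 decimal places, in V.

+0.21 V

Au³⁺/Au is reduced (cathode, E° = +1.50 V) and Br₂/Br⁻ is oxidized (anode).
E°cell = +1.50 − (+1.07) = +0.43 V, with n = 6 electrons transferred.
Balancing gives 2 Au³⁺(aq) + 6 Br⁻(aq) → 2 Au(s) + 3 Br2(l); hence Q = 1 / ([Au³⁺(aq)]^2·[Br⁻(aq)]^6) = 8.71×10^21 (log Q = 21.940).
By the Nernst equation, E = +0.43 − (0.0592/6)·(21.940) = +0.21 V.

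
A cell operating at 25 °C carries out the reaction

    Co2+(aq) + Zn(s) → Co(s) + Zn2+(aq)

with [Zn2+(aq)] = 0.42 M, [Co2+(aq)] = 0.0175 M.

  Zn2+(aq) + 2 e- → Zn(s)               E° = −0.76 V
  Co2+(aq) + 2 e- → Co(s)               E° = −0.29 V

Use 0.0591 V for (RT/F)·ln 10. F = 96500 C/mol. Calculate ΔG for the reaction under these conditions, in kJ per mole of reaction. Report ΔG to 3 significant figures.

−82.8 kJ/mol

With Co²⁺/Co reduced at the cathode, E°cell = −0.29 − (−0.76) = +0.47 V and n = 2.
The reaction quotient is [Zn2+(aq)] / [Co2+(aq)] = 24; by Nernst, E = +0.47 − (0.0591/2)(1.380) = +0.4292 V.
Then ΔG = −nFE = −2 × 96500 × +0.4292 J/mol = −82.8 kJ/mol.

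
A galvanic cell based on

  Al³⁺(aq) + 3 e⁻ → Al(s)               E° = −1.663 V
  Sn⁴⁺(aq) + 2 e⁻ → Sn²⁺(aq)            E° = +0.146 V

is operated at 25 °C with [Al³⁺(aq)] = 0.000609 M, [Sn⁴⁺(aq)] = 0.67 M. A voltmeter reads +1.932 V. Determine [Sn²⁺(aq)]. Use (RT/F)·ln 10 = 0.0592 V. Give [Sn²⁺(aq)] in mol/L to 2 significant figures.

0.0065 M

With Sn⁴⁺/Sn²⁺ at the cathode and Al³⁺/Al at the anode, E°cell = +0.146 − (−1.663) = +1.809 V (n = 6).
Rearranging E = E° − (0.0592/n)·log Q gives log Q = 6(+1.809 − (+1.932))/0.0592 = −12.466.
For 3 Sn⁴⁺(aq) + 2 Al(s) → 3 Sn²⁺(aq) + 2 Al³⁺(aq), the reaction quotient is Q = ([Sn²⁺(aq)]^3·[Al³⁺(aq)]^2) / [Sn⁴⁺(aq)]^3.
Substituting the known concentrations and solving, log [Sn²⁺(aq)] = −2.186 and [Sn²⁺(aq)] = 0.0065 M.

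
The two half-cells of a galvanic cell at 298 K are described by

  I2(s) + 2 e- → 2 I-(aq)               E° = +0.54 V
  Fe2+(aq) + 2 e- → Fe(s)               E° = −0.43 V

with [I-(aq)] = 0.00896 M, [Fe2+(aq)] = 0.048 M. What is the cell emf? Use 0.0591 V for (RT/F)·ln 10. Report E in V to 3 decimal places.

+1.130 V

The I₂/I⁻ couple has the more positive E°, so it is the cathode; Fe²⁺/Fe is the anode.
The standard potential is +0.54 − (−0.43) = +0.97 V and the balanced reaction transfers n = 2 electrons.
Balancing gives I2(s) + Fe(s) → 2 I-(aq) + Fe2+(aq); hence Q = [I-(aq)]^2·[Fe2+(aq)] = 3.85×10^−6 (log Q = −5.414).
Applying E = E° − (RT ln10/nF)·log Q gives +0.97 − (0.0591/2)(−5.414) = +1.130 V.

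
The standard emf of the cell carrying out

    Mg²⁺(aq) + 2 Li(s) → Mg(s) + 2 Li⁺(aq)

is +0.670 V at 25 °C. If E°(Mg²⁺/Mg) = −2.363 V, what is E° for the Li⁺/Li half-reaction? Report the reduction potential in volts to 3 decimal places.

In the reaction as written the Mg²⁺/Mg couple is reduced (cathode) and Li⁺/Li is oxidized (anode), so E°cell = E°(Mg²⁺/Mg) − E°(Li⁺/Li).
E°(Li⁺/Li) = E°(cathode) − E°cell = −2.363 − (+0.670) = −3.033 V.

−3.033 V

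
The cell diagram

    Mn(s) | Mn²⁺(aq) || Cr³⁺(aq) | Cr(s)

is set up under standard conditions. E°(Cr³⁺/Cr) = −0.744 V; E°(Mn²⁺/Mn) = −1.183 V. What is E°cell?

+0.439 V

By convention the left-hand electrode in cell notation is the anode (oxidation) and the right-hand electrode is the cathode (reduction).
E°cell = E°(right) − E°(left) = −0.744 − (−1.183) = +0.439 V.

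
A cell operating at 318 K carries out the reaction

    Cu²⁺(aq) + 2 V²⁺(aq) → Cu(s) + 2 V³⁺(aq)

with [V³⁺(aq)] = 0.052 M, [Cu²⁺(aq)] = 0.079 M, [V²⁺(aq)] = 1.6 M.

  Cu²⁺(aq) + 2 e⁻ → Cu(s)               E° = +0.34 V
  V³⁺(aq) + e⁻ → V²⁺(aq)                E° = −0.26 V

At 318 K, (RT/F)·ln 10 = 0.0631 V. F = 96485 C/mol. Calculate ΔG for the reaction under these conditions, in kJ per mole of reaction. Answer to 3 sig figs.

The standard cell potential is +0.34 − (−0.26) = +0.60 V, with n = 2 electrons in the balanced equation.
Q = [V³⁺(aq)]^2 / ([Cu²⁺(aq)]·[V²⁺(aq)]^2) = 0.0134, so log Q = −1.874 and E = +0.60 − (0.0631/2)(−1.874) = +0.6591 V.
Finally ΔG = −nFE = −(2)(96485 C/mol)(+0.6591 V) = −127 kJ/mol.

−127 kJ/mol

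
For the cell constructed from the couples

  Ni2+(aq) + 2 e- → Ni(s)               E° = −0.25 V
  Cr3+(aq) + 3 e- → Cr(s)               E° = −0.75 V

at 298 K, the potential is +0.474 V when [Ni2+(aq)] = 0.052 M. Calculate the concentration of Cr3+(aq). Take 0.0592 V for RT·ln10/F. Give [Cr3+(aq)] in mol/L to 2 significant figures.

With Ni²⁺/Ni at the cathode and Cr³⁺/Cr at the anode, E°cell = −0.25 − (−0.75) = +0.50 V (n = 6).
Since E = E° − (0.0592/n)·log Q, log Q = n(E° − E)/0.0592 = 2.635.
For 3 Ni2+(aq) + 2 Cr(s) → 3 Ni(s) + 2 Cr3+(aq), the reaction quotient is Q = [Cr3+(aq)]^2 / [Ni2+(aq)]^3.
Solving for the unknown gives log [Cr3+(aq)] = −0.608, so [Cr3+(aq)] ≈ 0.25 M.

0.25 M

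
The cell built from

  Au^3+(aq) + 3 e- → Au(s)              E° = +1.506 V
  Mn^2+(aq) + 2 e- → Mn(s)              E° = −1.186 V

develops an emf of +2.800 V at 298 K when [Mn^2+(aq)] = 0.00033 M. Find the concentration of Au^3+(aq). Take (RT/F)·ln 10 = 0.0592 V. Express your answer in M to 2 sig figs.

1.8 M

The Au³⁺/Au couple has the larger reduction potential, so it is the cathode: E°cell = +1.506 − (−1.186) = +2.692 V and n = 6.
From the Nernst equation, log Q = n(E° − E)/0.0592 = 6·(+2.692 − (+2.800))/0.0592 = −10.946.
Balancing electrons gives 2 Au^3+(aq) + 3 Mn(s) → 2 Au(s) + 3 Mn^2+(aq); thus Q = [Mn^2+(aq)]^3 / [Au^3+(aq)]^2.
Substituting the known concentrations and solving, log [Au^3+(aq)] = 0.251 and [Au^3+(aq)] = 1.8 M.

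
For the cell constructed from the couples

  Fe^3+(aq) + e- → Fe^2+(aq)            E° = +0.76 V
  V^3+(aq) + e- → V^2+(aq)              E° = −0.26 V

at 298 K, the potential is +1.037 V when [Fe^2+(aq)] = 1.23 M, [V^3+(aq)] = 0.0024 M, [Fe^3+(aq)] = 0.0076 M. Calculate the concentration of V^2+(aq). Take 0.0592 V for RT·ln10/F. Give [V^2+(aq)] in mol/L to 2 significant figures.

With Fe³⁺/Fe²⁺ at the cathode and V³⁺/V²⁺ at the anode, E°cell = +0.76 − (−0.26) = +1.02 V (n = 1).
From the Nernst equation, log Q = n(E° − E)/0.0592 = 1·(+1.02 − (+1.037))/0.0592 = −0.287.
The balanced reaction is Fe^3+(aq) + V^2+(aq) → Fe^2+(aq) + V^3+(aq), so Q = ([Fe^2+(aq)]·[V^3+(aq)]) / ([Fe^3+(aq)]·[V^2+(aq)]).
Isolating [V^2+(aq)] in Q = 10^{−0.287} yields log [V^2+(aq)] = −0.124, i.e. 0.75 M.

0.75 M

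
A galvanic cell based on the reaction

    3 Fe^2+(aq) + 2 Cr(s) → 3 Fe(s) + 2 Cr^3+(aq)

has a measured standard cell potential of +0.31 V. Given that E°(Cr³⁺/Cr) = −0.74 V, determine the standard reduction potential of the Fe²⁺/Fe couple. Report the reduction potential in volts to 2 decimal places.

−0.43 V

In the reaction as written the Fe²⁺/Fe couple is reduced (cathode) and Cr³⁺/Cr is oxidized (anode), so E°cell = E°(Fe²⁺/Fe) − E°(Cr³⁺/Cr).
E°(Fe²⁺/Fe) = E°cell + E°(anode) = +0.31 + (−0.74) = −0.43 V.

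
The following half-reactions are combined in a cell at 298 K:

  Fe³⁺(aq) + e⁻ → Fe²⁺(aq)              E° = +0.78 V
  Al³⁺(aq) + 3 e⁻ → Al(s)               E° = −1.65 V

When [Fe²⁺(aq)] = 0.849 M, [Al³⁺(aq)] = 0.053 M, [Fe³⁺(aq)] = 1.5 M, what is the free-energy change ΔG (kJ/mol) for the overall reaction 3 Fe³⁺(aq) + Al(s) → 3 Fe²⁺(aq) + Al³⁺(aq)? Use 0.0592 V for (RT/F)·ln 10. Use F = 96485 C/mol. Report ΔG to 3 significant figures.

With Fe³⁺/Fe²⁺ reduced at the cathode, E°cell = +0.78 − (−1.65) = +2.43 V and n = 3.
Here Q = ([Fe²⁺(aq)]^3·[Al³⁺(aq)]) / [Fe³⁺(aq)]^3 = 0.00961 (log Q = −2.017), giving E = +2.43 − (0.0592/3)·(−2.017) = +2.4698 V.
ΔG = −nFE = −(3)(96485)(+2.4698) J/mol = −715 kJ/mol.

−715 kJ/mol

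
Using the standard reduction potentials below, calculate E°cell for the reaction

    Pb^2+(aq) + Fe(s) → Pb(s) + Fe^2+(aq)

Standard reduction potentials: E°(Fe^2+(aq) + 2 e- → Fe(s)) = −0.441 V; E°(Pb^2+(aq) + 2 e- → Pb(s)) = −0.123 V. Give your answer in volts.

In the reaction as written, Pb^2+(aq) is reduced (cathode) and Fe^2+(aq) is produced by oxidation at the anode.
E°cell = E°(cathode) − E°(anode) = −0.123 − (−0.441) = +0.318 V.

+0.318 V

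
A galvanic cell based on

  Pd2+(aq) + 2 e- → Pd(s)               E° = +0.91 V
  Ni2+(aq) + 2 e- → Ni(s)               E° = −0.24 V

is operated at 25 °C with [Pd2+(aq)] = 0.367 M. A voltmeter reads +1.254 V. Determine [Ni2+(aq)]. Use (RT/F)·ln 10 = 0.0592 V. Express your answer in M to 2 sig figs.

0.00011 M

With Pd²⁺/Pd at the cathode and Ni²⁺/Ni at the anode, E°cell = +0.91 − (−0.24) = +1.15 V (n = 2).
Since E = E° − (0.0592/n)·log Q, log Q = n(E° − E)/0.0592 = −3.514.
Balancing electrons gives Pd2+(aq) + Ni(s) → Pd(s) + Ni2+(aq); thus Q = [Ni2+(aq)] / [Pd2+(aq)].
Isolating [Ni2+(aq)] in Q = 10^{−3.514} yields log [Ni2+(aq)] = −3.949, i.e. 0.00011 M.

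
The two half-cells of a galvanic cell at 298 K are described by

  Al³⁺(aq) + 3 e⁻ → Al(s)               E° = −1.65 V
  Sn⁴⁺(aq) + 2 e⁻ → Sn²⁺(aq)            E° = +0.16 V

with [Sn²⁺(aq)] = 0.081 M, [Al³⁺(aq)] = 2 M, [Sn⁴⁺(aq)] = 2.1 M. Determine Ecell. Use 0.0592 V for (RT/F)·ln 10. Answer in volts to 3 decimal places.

The Sn⁴⁺/Sn²⁺ couple has the more positive E°, so it is the cathode; Al³⁺/Al is the anode.
E°cell = E°cat − E°an = +0.16 − (−1.65) = +1.81 V; n = 6.
Balancing gives 3 Sn⁴⁺(aq) + 2 Al(s) → 3 Sn²⁺(aq) + 2 Al³⁺(aq); hence Q = ([Sn²⁺(aq)]^3·[Al³⁺(aq)]^2) / [Sn⁴⁺(aq)]^3 = 0.00023 (log Q = −3.639).
E = E° − (0.0592/n)·log Q = +1.81 − (0.0592/6)(−3.639) = +1.846 V.

+1.846 V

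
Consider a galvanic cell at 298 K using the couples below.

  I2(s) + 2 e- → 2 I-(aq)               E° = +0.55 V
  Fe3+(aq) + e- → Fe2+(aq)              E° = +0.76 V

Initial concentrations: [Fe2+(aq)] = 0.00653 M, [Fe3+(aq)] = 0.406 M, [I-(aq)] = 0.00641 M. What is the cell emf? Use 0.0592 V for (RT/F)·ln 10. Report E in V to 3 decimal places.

+0.186 V

Since E°(Fe³⁺/Fe²⁺) > E°(I₂/I⁻), Fe³⁺/Fe²⁺ serves as the cathode.
E°cell = +0.76 − (+0.55) = +0.21 V, with n = 2 electrons transferred.
The balanced reaction is 2 Fe3+(aq) + 2 I-(aq) → 2 Fe2+(aq) + I2(s), so Q = [Fe2+(aq)]^2 / ([Fe3+(aq)]^2·[I-(aq)]^2) = 6.3 and log Q = 0.799.
Applying E = E° − (RT ln10/nF)·log Q gives +0.21 − (0.0592/2)(0.799) = +0.186 V.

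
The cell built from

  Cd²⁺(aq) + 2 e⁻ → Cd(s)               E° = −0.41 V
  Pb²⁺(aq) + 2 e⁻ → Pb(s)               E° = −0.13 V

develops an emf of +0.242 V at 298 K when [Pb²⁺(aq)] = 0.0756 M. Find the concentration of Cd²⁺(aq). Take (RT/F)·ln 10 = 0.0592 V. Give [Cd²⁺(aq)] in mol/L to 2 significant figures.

1.5 M

The Pb²⁺/Pb couple has the larger reduction potential, so it is the cathode: E°cell = −0.13 − (−0.41) = +0.28 V and n = 2.
From the Nernst equation, log Q = n(E° − E)/0.0592 = 2·(+0.28 − (+0.242))/0.0592 = 1.284.
The balanced reaction is Pb²⁺(aq) + Cd(s) → Pb(s) + Cd²⁺(aq), so Q = [Cd²⁺(aq)] / [Pb²⁺(aq)].
Solving for the unknown gives log [Cd²⁺(aq)] = 0.163, so [Cd²⁺(aq)] ≈ 1.5 M.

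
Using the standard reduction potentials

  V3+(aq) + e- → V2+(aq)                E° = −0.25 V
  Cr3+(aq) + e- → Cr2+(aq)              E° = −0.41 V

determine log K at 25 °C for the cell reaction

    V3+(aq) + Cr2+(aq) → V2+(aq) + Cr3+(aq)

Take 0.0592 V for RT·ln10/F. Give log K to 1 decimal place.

The V³⁺/V²⁺ couple is reduced (cathode); E°cell = −0.25 − (−0.41) = +0.16 V with n = 1.
At equilibrium E = 0, so log K = nE°cell / 0.0592 = (1)(+0.16) / 0.0592 = 2.7.

log K = 2.7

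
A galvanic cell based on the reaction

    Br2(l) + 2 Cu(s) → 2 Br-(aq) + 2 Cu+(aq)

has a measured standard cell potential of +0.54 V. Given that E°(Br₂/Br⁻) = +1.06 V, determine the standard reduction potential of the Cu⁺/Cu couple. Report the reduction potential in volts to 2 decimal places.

In the reaction as written the Br₂/Br⁻ couple is reduced (cathode) and Cu⁺/Cu is oxidized (anode), so E°cell = E°(Br₂/Br⁻) − E°(Cu⁺/Cu).
E°(Cu⁺/Cu) = E°(cathode) − E°cell = +1.06 − (+0.54) = +0.52 V.

+0.52 V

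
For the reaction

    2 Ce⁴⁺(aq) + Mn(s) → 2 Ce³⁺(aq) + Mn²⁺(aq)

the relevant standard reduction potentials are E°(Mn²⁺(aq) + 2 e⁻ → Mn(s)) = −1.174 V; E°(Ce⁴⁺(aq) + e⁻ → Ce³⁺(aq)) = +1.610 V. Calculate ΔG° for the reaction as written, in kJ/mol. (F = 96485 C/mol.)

In the reaction as written Ce⁴⁺(aq) is reduced, so the Ce⁴⁺/Ce³⁺ couple is the cathode and Mn²⁺/Mn is the anode.
E°cell = +1.610 − (−1.174) = +2.784 V; balancing electrons gives n = 2.
ΔG° = −nFE°cell = −(2)(96485)(+2.784) J/mol = −537 kJ/mol.

−537 kJ/mol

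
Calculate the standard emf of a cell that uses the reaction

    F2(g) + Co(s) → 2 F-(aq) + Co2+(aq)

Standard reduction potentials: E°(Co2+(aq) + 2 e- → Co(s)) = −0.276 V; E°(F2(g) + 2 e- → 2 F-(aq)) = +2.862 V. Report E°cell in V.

+3.138 V

In the reaction as written, F2(g) is reduced (cathode) and Co2+(aq) is produced by oxidation at the anode.
E°cell = E°(cathode) − E°(anode) = +2.862 − (−0.276) = +3.138 V.
The positive value indicates the reaction is spontaneous as written.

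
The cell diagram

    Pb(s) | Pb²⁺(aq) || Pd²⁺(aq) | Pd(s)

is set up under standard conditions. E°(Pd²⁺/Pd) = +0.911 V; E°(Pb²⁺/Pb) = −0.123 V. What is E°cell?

By convention the left-hand electrode in cell notation is the anode (oxidation) and the right-hand electrode is the cathode (reduction).
E°cell = E°(right) − E°(left) = +0.911 − (−0.123) = +1.034 V.

+1.034 V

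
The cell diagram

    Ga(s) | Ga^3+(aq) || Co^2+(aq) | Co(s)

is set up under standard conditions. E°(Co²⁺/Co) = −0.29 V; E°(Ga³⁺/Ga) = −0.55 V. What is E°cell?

By convention the left-hand electrode in cell notation is the anode (oxidation) and the right-hand electrode is the cathode (reduction).
E°cell = E°(right) − E°(left) = −0.29 − (−0.55) = +0.26 V.

+0.26 V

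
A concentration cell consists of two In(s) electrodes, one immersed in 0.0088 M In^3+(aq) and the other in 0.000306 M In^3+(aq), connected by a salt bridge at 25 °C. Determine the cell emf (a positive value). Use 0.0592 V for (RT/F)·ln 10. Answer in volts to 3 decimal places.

For a concentration cell E°cell = 0, since both electrodes use the same couple.
The compartment with the higher In^3+(aq) concentration (0.0088 M) acts as the cathode; ions are reduced there and produced at the dilute (0.000306 M) anode.
With n = 3, Ecell = −(0.0592/3)·log([dilute]/[conc]) = −(0.0592/3)·log(0.000306/0.0088) = +0.029 V.

0.029 V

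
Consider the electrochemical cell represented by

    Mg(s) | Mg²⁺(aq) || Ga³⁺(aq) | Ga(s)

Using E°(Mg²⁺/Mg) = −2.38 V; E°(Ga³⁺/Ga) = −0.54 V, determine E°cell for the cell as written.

By convention the left-hand electrode in cell notation is the anode (oxidation) and the right-hand electrode is the cathode (reduction).
E°cell = E°(right) − E°(left) = −0.54 − (−2.38) = +1.84 V.

+1.84 V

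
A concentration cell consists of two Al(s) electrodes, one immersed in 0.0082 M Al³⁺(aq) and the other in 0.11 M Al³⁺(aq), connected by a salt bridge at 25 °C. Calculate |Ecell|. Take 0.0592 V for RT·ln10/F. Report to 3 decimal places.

For a concentration cell E°cell = 0, since both electrodes use the same couple.
The compartment with the higher Al³⁺(aq) concentration (0.11 M) acts as the cathode; ions are reduced there and produced at the dilute (0.0082 M) anode.
With n = 3, Ecell = −(0.0592/3)·log([dilute]/[conc]) = −(0.0592/3)·log(0.0082/0.11) = +0.022 V.

0.022 V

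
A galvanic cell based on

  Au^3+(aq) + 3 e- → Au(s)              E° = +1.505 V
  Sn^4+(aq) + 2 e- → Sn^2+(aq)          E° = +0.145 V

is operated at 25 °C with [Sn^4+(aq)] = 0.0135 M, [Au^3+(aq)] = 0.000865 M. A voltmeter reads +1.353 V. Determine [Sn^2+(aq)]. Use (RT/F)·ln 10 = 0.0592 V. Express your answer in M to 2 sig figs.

With Au³⁺/Au at the cathode and Sn⁴⁺/Sn²⁺ at the anode, E°cell = +1.505 − (+0.145) = +1.360 V (n = 6).
From the Nernst equation, log Q = n(E° − E)/0.0592 = 6·(+1.360 − (+1.353))/0.0592 = 0.709.
Balancing electrons gives 2 Au^3+(aq) + 3 Sn^2+(aq) → 2 Au(s) + 3 Sn^4+(aq); thus Q = [Sn^4+(aq)]^3 / ([Au^3+(aq)]^2·[Sn^2+(aq)]^3).
Isolating [Sn^2+(aq)] in Q = 10^{0.709} yields log [Sn^2+(aq)] = −0.064, i.e. 0.86 M.

0.86 M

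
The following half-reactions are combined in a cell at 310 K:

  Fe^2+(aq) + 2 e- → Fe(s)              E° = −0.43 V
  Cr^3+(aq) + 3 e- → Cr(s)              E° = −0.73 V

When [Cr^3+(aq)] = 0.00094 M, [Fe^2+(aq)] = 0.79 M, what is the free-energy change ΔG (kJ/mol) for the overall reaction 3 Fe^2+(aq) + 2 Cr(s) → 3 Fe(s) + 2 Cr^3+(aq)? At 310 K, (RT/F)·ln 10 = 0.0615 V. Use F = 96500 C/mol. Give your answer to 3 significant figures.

−208 kJ/mol

With Fe²⁺/Fe reduced at the cathode, E°cell = −0.43 − (−0.73) = +0.30 V and n = 6.
Here Q = [Cr^3+(aq)]^2 / [Fe^2+(aq)]^3 = 1.79×10^−6 (log Q = −5.747), giving E = +0.30 − (0.0615/6)·(−5.747) = +0.3589 V.
Finally ΔG = −nFE = −(6)(96500 C/mol)(+0.3589 V) = −208 kJ/mol.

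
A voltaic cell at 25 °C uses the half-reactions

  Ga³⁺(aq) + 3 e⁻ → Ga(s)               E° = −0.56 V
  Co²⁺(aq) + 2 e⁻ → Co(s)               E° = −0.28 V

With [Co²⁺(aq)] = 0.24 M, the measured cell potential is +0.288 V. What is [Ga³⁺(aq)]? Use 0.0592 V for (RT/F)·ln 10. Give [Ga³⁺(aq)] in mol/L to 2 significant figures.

0.046 M

With Co²⁺/Co at the cathode and Ga³⁺/Ga at the anode, E°cell = −0.28 − (−0.56) = +0.28 V (n = 6).
Rearranging E = E° − (0.0592/n)·log Q gives log Q = 6(+0.28 − (+0.288))/0.0592 = −0.811.
For 3 Co²⁺(aq) + 2 Ga(s) → 3 Co(s) + 2 Ga³⁺(aq), the reaction quotient is Q = [Ga³⁺(aq)]^2 / [Co²⁺(aq)]^3.
Solving for the unknown gives log [Ga³⁺(aq)] = −1.335, so [Ga³⁺(aq)] ≈ 0.046 M.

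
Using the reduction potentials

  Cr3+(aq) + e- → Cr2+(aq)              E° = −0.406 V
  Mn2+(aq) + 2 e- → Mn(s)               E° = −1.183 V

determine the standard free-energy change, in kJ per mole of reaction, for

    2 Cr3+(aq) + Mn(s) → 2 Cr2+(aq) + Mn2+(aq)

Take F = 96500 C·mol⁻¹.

In the reaction as written Cr3+(aq) is reduced, so the Cr³⁺/Cr²⁺ couple is the cathode and Mn²⁺/Mn is the anode.
E°cell = −0.406 − (−1.183) = +0.777 V; balancing electrons gives n = 2.
ΔG° = −nFE°cell = −(2)(96500)(+0.777) J/mol = −150 kJ/mol.

−150 kJ/mol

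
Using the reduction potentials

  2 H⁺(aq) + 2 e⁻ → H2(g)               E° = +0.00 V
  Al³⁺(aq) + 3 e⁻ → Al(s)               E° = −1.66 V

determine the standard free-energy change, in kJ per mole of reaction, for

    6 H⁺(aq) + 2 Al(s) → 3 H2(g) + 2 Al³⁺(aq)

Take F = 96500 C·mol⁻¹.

−961 kJ/mol

In the reaction as written H⁺(aq) is reduced, so the 2H⁺/H₂ couple is the cathode and Al³⁺/Al is the anode.
E°cell = +0.00 − (−1.66) = +1.66 V; balancing electrons gives n = 6.
ΔG° = −nFE°cell = −(6)(96500)(+1.66) J/mol = −961 kJ/mol.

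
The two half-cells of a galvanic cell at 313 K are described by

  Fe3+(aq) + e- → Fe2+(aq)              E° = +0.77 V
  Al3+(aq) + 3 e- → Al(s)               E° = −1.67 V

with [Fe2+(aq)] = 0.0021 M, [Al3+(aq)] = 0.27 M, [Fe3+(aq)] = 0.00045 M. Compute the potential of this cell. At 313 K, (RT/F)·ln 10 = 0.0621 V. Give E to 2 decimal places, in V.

+2.41 V

Fe³⁺/Fe²⁺ is reduced (cathode, E° = +0.77 V) and Al³⁺/Al is oxidized (anode).
E°cell = E°cat − E°an = +0.77 − (−1.67) = +2.44 V; n = 3.
For the overall reaction 3 Fe3+(aq) + Al(s) → 3 Fe2+(aq) + Al3+(aq), Q = ([Fe2+(aq)]^3·[Al3+(aq)]) / [Fe3+(aq)]^3 = 27.4, giving log Q = 1.438.
By the Nernst equation, E = +2.44 − (0.0621/3)·(1.438) = +2.41 V.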